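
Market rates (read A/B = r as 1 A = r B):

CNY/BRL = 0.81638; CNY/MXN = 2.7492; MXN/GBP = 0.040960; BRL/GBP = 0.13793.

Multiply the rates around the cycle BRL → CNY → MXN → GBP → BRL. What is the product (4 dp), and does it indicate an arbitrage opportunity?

1.0000 (no arbitrage)

Around BRL → CNY → MXN → GBP → BRL: 1 ÷ 0.81638 × 2.7492 × 0.040960 ÷ 0.13793 = 1.000035
Product ≈ 1 (deviation 0.003%, within rounding noise).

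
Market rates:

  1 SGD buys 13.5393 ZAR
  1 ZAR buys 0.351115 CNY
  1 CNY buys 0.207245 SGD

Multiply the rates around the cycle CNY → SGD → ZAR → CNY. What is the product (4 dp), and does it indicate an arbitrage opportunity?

Around CNY → SGD → ZAR → CNY: 1 × 0.207245 × 13.5393 × 0.351115 = 0.985212
Product < 1; profitable direction is CNY → ZAR → SGD → CNY.

0.9852 (arbitrage exists)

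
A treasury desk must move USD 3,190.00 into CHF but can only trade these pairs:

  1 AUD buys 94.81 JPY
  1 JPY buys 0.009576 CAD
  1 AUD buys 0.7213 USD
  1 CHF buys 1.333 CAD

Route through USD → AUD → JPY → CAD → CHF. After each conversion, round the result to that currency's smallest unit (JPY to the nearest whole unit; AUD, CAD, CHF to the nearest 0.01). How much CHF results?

CHF 3,012.20

USD 3,190.00 ÷ 0.7213 = AUD 4,422.57
AUD 4,422.57 × 94.81 = JPY 419,304
JPY 419,304 × 0.009576 = CAD 4,015.26
CAD 4,015.26 ÷ 1.333 = CHF 3,012.20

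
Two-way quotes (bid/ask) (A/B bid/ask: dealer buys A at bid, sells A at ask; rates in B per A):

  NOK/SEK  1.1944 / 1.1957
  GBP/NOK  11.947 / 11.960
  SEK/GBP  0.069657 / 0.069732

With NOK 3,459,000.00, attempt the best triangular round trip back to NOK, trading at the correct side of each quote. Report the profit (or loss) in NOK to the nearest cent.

Net profit: NOK 9,686.35

Best loop NOK → GBP → SEK → NOK:
NOK 3,459,000.00 ÷ 11.960 (buy GBP at ask) = GBP 289,214.05
GBP 289,214.05 ÷ 0.069732 (buy SEK at ask) = SEK 4,147,508.27
SEK 4,147,508.27 ÷ 1.1957 (buy NOK at ask) = NOK 3,468,686.35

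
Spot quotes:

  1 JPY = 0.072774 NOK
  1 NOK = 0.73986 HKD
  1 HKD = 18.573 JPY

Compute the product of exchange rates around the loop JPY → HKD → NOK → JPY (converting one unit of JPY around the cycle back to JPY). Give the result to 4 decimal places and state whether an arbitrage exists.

Around JPY → HKD → NOK → JPY: 1 ÷ 18.573 ÷ 0.73986 ÷ 0.072774 = 0.999982
Product ≈ 1 (deviation 0.002%, within rounding noise).

1.0000 (no arbitrage)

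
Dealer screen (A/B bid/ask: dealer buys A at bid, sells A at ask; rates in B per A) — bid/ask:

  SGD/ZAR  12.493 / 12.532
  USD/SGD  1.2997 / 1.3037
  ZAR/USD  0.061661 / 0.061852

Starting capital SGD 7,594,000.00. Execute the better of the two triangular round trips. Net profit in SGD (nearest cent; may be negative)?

Best loop SGD → ZAR → USD → SGD:
SGD 7,594,000.00 × 12.493 (sell SGD at bid) = ZAR 94,871,842.00
ZAR 94,871,842.00 × 0.061661 (sell ZAR at bid) = USD 5,849,892.65
USD 5,849,892.65 × 1.2997 (sell USD at bid) = SGD 7,603,105.48

Net profit: SGD 9,105.48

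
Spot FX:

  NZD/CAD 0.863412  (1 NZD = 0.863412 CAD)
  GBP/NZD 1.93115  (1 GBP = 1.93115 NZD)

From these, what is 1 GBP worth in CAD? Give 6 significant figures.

1 GBP × 1.93115 = 1.93115 NZD
1.93115 NZD × 0.863412 = 1.66738 CAD

GBP/CAD = 1.66738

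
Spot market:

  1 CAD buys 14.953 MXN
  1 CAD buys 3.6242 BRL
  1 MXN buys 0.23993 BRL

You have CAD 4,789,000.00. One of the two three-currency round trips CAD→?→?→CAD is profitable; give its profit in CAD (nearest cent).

Profit: CAD 48,757.62

Profitable loop is CAD → BRL → MXN → CAD:
CAD 4,789,000.00 × 3.6242 = BRL 17,356,293.80
BRL 17,356,293.80 ÷ 0.23993 = MXN 72,338,989.71
MXN 72,338,989.71 ÷ 14.953 = CAD 4,837,757.62
Profit = CAD 4,837,757.62 − CAD 4,789,000.00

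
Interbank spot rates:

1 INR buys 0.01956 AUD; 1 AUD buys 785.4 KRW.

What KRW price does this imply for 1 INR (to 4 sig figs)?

INR/KRW = 15.36

1 INR × 0.01956 = 0.01956 AUD
0.01956 AUD × 785.4 = 15.3624 KRW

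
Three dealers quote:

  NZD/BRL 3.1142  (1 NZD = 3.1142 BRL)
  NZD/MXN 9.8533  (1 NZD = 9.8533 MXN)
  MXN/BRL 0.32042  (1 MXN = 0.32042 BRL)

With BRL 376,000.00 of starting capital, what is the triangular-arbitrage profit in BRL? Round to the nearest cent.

Profit: BRL 5,191.02

Profitable loop is BRL → NZD → MXN → BRL:
BRL 376,000.00 ÷ 3.1142 = NZD 120,737.27
NZD 120,737.27 × 9.8533 = MXN 1,189,660.52
MXN 1,189,660.52 × 0.32042 = BRL 381,191.02
Profit = BRL 381,191.02 − BRL 376,000.00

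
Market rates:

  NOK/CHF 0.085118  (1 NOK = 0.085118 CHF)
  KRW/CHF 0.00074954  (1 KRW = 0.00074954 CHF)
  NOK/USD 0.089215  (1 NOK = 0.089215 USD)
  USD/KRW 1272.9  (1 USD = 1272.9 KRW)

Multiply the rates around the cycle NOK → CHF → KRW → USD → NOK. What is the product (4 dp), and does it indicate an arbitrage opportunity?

1.0000 (no arbitrage)

Around NOK → CHF → KRW → USD → NOK: 1 × 0.085118 ÷ 0.00074954 ÷ 1272.9 ÷ 0.089215 = 0.999987
Product ≈ 1 (deviation 0.001%, within rounding noise).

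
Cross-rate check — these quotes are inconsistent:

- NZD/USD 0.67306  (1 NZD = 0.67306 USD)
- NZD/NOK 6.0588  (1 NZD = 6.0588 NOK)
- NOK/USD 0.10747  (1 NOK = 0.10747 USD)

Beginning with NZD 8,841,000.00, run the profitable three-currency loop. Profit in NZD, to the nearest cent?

Profitable loop is NZD → USD → NOK → NZD:
NZD 8,841,000.00 × 0.67306 = USD 5,950,523.46
USD 5,950,523.46 ÷ 0.10747 = NOK 55,369,158.46
NOK 55,369,158.46 ÷ 6.0588 = NZD 9,138,634.46
Profit = NZD 9,138,634.46 − NZD 8,841,000.00

Profit: NZD 297,634.46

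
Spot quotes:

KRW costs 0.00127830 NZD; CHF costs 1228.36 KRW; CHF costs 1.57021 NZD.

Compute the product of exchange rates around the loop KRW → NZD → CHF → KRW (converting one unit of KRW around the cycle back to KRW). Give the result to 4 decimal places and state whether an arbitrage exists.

1.0000 (no arbitrage)

Around KRW → NZD → CHF → KRW: 1 × 0.00127830 ÷ 1.57021 × 1228.36 = 1.000002
Product ≈ 1 (deviation 0.000%, within rounding noise).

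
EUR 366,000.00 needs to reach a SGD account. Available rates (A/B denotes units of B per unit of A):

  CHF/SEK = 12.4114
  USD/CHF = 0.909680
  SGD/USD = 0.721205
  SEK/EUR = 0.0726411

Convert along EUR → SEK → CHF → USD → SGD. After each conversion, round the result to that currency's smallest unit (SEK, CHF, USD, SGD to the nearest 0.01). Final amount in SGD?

SGD 618,771.82

EUR 366,000.00 ÷ 0.0726411 = SEK 5,038,469.96
SEK 5,038,469.96 ÷ 12.4114 = CHF 405,955.01
CHF 405,955.01 ÷ 0.909680 = USD 446,261.33
USD 446,261.33 ÷ 0.721205 = SGD 618,771.82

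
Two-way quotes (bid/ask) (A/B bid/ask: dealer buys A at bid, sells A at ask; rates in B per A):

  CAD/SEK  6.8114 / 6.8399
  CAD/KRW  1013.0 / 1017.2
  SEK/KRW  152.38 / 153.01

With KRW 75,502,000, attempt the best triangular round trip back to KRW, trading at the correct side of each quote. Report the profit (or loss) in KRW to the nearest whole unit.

Net profit: KRW 1,538,033

Best loop KRW → CAD → SEK → KRW:
KRW 75,502,000 ÷ 1017.2 (buy CAD at ask) = CAD 74,225.32
CAD 74,225.32 × 6.8114 (sell CAD at bid) = SEK 505,578.37
SEK 505,578.37 × 152.38 (sell SEK at bid) = KRW 77,040,033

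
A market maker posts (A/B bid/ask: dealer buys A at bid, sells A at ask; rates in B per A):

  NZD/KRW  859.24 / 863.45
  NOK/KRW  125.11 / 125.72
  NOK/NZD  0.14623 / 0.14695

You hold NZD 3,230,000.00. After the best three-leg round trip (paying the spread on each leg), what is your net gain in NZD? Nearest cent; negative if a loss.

Best loop NZD → KRW → NOK → NZD:
NZD 3,230,000.00 × 859.24 (sell NZD at bid) = KRW 2,775,345,200
KRW 2,775,345,200 ÷ 125.72 (buy NOK at ask) = NOK 22,075,606.11
NOK 22,075,606.11 × 0.14623 (sell NOK at bid) = NZD 3,228,115.88

Net result: NZD -1,884.12 (no profitable arbitrage after spreads)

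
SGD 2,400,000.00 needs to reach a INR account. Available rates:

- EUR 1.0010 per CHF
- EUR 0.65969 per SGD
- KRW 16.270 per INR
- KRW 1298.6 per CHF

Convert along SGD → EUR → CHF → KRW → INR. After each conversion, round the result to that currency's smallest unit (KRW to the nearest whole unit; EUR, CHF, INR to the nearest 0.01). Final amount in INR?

INR 126,242,303.93

SGD 2,400,000.00 × 0.65969 = EUR 1,583,256.00
EUR 1,583,256.00 ÷ 1.0010 = CHF 1,581,674.33
CHF 1,581,674.33 × 1298.6 = KRW 2,053,962,285
KRW 2,053,962,285 ÷ 16.270 = INR 126,242,303.93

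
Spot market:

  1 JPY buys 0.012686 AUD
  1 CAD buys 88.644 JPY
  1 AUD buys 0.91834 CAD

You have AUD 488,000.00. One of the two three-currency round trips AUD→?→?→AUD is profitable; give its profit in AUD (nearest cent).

Profitable loop is AUD → CAD → JPY → AUD:
AUD 488,000.00 × 0.91834 = CAD 448,149.92
CAD 448,149.92 × 88.644 = JPY 39,725,802
JPY 39,725,802 × 0.012686 = AUD 503,961.52
Profit = AUD 503,961.52 − AUD 488,000.00

Profit: AUD 15,961.52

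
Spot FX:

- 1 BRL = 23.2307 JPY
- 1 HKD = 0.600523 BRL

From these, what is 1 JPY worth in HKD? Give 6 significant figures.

1 JPY ÷ 23.2307 = 0.0430465 BRL
0.0430465 BRL ÷ 0.600523 = 0.0716817 HKD

JPY/HKD = 0.0716817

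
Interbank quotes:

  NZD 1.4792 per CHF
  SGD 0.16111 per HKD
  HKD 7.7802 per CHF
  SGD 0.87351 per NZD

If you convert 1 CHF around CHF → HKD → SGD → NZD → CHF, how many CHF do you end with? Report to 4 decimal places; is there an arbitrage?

0.9701 (arbitrage exists)

Around CHF → HKD → SGD → NZD → CHF: 1 × 7.7802 × 0.16111 ÷ 0.87351 ÷ 1.4792 = 0.970104
Product < 1; profitable direction is CHF → NZD → SGD → HKD → CHF.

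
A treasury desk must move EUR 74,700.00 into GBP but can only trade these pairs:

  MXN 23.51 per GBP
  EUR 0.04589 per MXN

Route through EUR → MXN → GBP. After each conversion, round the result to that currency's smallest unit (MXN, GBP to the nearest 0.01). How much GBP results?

GBP 69,238.86

EUR 74,700.00 ÷ 0.04589 = MXN 1,627,805.62
MXN 1,627,805.62 ÷ 23.51 = GBP 69,238.86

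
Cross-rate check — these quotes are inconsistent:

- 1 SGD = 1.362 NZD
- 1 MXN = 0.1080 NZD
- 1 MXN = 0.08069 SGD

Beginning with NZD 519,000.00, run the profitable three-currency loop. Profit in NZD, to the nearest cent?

Profit: NZD 9,129.50

Profitable loop is NZD → MXN → SGD → NZD:
NZD 519,000.00 ÷ 0.1080 = MXN 4,805,555.56
MXN 4,805,555.56 × 0.08069 = SGD 387,760.28
SGD 387,760.28 × 1.362 = NZD 528,129.50
Profit = NZD 528,129.50 − NZD 519,000.00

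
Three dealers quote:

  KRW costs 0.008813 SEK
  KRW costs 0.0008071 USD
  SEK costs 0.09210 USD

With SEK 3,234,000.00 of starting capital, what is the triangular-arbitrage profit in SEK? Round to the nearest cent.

Profitable loop is SEK → USD → KRW → SEK:
SEK 3,234,000.00 × 0.09210 = USD 297,851.40
USD 297,851.40 ÷ 0.0008071 = KRW 369,039,029
KRW 369,039,029 × 0.008813 = SEK 3,252,340.96
Profit = SEK 3,252,340.96 − SEK 3,234,000.00

Profit: SEK 18,340.96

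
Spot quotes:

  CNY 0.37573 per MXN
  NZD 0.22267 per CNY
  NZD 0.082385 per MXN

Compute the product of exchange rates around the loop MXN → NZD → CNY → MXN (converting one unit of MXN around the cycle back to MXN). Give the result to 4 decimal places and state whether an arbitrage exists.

0.9847 (arbitrage exists)

Around MXN → NZD → CNY → MXN: 1 × 0.082385 ÷ 0.22267 ÷ 0.37573 = 0.984715
Product < 1; profitable direction is MXN → CNY → NZD → MXN.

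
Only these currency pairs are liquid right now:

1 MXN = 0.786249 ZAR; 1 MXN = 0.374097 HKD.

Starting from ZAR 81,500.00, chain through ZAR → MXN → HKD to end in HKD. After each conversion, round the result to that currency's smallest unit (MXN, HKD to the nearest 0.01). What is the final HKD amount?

HKD 38,777.67

ZAR 81,500.00 ÷ 0.786249 = MXN 103,656.73
MXN 103,656.73 × 0.374097 = HKD 38,777.67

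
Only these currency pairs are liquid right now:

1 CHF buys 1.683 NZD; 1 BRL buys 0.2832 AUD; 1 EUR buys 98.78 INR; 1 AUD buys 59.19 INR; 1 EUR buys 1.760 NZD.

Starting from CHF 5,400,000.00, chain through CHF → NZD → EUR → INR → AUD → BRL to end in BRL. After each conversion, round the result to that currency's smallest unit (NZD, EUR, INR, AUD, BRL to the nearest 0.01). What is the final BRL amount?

BRL 30,429,347.56

CHF 5,400,000.00 × 1.683 = NZD 9,088,200.00
NZD 9,088,200.00 ÷ 1.760 = EUR 5,163,750.00
EUR 5,163,750.00 × 98.78 = INR 510,075,225.00
INR 510,075,225.00 ÷ 59.19 = AUD 8,617,591.23
AUD 8,617,591.23 ÷ 0.2832 = BRL 30,429,347.56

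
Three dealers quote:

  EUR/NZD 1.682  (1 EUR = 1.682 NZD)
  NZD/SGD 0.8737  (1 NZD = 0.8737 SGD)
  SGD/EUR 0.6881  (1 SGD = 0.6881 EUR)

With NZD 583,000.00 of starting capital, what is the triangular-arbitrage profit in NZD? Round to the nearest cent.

Profitable loop is NZD → SGD → EUR → NZD:
NZD 583,000.00 × 0.8737 = SGD 509,367.10
SGD 509,367.10 × 0.6881 = EUR 350,495.50
EUR 350,495.50 × 1.682 = NZD 589,533.43
Profit = NZD 589,533.43 − NZD 583,000.00

Profit: NZD 6,533.43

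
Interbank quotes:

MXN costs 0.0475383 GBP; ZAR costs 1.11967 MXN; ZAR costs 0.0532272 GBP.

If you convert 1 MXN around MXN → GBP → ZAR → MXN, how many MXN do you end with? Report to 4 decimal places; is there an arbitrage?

1.0000 (no arbitrage)

Around MXN → GBP → ZAR → MXN: 1 × 0.0475383 ÷ 0.0532272 × 1.11967 = 1.000000
Product ≈ 1 (deviation 0.000%, within rounding noise).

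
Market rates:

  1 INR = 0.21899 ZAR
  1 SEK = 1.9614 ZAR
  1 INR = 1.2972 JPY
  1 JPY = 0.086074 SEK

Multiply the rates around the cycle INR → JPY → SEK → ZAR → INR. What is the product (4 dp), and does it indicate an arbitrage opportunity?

Around INR → JPY → SEK → ZAR → INR: 1 × 1.2972 × 0.086074 × 1.9614 ÷ 0.21899 = 1.000048
Product ≈ 1 (deviation 0.005%, within rounding noise).

1.0000 (no arbitrage)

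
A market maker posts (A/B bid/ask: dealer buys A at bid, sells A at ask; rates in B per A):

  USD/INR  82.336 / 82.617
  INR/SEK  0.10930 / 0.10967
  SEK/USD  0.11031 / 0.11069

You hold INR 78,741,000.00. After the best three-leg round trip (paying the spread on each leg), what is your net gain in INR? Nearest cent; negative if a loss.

Best loop INR → USD → SEK → INR:
INR 78,741,000.00 ÷ 82.617 (buy USD at ask) = USD 953,084.72
USD 953,084.72 ÷ 0.11069 (buy SEK at ask) = SEK 8,610,395.85
SEK 8,610,395.85 ÷ 0.10967 (buy INR at ask) = INR 78,511,861.46

Net result: INR -229,138.54 (no profitable arbitrage after spreads)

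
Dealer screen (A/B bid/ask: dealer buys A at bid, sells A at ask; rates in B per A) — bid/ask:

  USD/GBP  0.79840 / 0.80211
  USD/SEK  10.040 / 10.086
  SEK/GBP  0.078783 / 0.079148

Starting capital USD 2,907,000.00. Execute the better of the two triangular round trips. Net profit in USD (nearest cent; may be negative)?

Net profit: USD 412.49

Best loop USD → GBP → SEK → USD:
USD 2,907,000.00 × 0.79840 (sell USD at bid) = GBP 2,320,948.80
GBP 2,320,948.80 ÷ 0.079148 (buy SEK at ask) = SEK 29,324,162.33
SEK 29,324,162.33 ÷ 10.086 (buy USD at ask) = USD 2,907,412.49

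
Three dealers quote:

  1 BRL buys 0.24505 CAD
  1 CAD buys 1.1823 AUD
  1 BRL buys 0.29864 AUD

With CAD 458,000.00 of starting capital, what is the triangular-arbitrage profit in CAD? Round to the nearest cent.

Profitable loop is CAD → BRL → AUD → CAD:
CAD 458,000.00 ÷ 0.24505 = BRL 1,869,006.33
BRL 1,869,006.33 × 0.29864 = AUD 558,160.05
AUD 558,160.05 ÷ 1.1823 = CAD 472,096.80
Profit = CAD 472,096.80 − CAD 458,000.00

Profit: CAD 14,096.80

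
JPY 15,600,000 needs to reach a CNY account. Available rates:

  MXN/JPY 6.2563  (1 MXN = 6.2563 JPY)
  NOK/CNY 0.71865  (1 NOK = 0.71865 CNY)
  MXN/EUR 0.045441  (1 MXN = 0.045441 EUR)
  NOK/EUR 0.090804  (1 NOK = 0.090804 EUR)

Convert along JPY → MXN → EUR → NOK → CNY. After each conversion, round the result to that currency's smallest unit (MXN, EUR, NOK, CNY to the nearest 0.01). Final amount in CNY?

JPY 15,600,000 ÷ 6.2563 = MXN 2,493,486.57
MXN 2,493,486.57 × 0.045441 = EUR 113,306.52
EUR 113,306.52 ÷ 0.090804 = NOK 1,247,814.19
NOK 1,247,814.19 × 0.71865 = CNY 896,741.67

CNY 896,741.67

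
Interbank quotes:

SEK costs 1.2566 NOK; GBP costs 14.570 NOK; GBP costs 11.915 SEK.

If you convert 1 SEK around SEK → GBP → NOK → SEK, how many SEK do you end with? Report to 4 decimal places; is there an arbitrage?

0.9731 (arbitrage exists)

Around SEK → GBP → NOK → SEK: 1 ÷ 11.915 × 14.570 ÷ 1.2566 = 0.973125
Product < 1; profitable direction is SEK → NOK → GBP → SEK.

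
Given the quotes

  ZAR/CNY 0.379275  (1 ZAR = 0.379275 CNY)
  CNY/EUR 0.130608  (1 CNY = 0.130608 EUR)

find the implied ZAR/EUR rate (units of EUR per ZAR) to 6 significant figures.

ZAR/EUR = 0.0495363

1 ZAR × 0.379275 = 0.379275 CNY
0.379275 CNY × 0.130608 = 0.0495363 EUR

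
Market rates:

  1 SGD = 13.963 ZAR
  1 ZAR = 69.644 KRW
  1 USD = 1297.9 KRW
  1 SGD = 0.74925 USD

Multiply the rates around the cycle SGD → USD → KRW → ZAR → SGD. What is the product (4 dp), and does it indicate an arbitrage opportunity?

Around SGD → USD → KRW → ZAR → SGD: 1 × 0.74925 × 1297.9 ÷ 69.644 ÷ 13.963 = 1.000013
Product ≈ 1 (deviation 0.001%, within rounding noise).

1.0000 (no arbitrage)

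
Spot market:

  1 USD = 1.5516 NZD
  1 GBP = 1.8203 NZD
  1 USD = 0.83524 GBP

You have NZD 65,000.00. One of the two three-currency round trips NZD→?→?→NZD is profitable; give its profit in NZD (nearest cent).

Profitable loop is NZD → GBP → USD → NZD:
NZD 65,000.00 ÷ 1.8203 = GBP 35,708.40
GBP 35,708.40 ÷ 0.83524 = USD 42,752.26
USD 42,752.26 × 1.5516 = NZD 66,334.41
Profit = NZD 66,334.41 − NZD 65,000.00

Profit: NZD 1,334.41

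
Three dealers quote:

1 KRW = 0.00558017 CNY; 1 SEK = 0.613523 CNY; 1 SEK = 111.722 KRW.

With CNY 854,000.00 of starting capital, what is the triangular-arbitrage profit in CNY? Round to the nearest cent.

Profitable loop is CNY → SEK → KRW → CNY:
CNY 854,000.00 ÷ 0.613523 = SEK 1,391,960.86
SEK 1,391,960.86 × 111.722 = KRW 155,512,651
KRW 155,512,651 × 0.00558017 = CNY 867,787.03
Profit = CNY 867,787.03 − CNY 854,000.00

Profit: CNY 13,787.03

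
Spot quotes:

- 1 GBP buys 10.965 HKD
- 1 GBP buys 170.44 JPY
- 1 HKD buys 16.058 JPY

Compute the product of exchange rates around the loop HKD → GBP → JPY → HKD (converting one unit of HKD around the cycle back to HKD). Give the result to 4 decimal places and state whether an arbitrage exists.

0.9680 (arbitrage exists)

Around HKD → GBP → JPY → HKD: 1 ÷ 10.965 × 170.44 ÷ 16.058 = 0.967991
Product < 1; profitable direction is HKD → JPY → GBP → HKD.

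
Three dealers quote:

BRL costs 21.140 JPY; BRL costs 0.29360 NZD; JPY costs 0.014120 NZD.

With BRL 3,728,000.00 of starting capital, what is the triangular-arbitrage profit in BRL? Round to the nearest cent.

Profitable loop is BRL → JPY → NZD → BRL:
BRL 3,728,000.00 × 21.140 = JPY 78,809,920
JPY 78,809,920 × 0.014120 = NZD 1,112,796.07
NZD 1,112,796.07 ÷ 0.29360 = BRL 3,790,177.35
Profit = BRL 3,790,177.35 − BRL 3,728,000.00

Profit: BRL 62,177.35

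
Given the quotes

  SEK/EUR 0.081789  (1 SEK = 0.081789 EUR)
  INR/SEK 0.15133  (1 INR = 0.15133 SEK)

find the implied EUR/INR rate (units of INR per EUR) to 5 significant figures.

EUR/INR = 80.794

1 EUR ÷ 0.081789 = 12.2266 SEK
12.2266 SEK ÷ 0.15133 = 80.7942 INR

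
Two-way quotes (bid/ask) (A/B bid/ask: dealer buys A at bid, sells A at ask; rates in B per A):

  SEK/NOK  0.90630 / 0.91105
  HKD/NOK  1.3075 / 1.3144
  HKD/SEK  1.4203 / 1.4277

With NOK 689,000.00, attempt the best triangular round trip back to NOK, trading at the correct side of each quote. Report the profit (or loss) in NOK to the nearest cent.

Net profit: NOK 3,598.82

Best loop NOK → SEK → HKD → NOK:
NOK 689,000.00 ÷ 0.91105 (buy SEK at ask) = SEK 756,270.24
SEK 756,270.24 ÷ 1.4277 (buy HKD at ask) = HKD 529,712.29
HKD 529,712.29 × 1.3075 (sell HKD at bid) = NOK 692,598.82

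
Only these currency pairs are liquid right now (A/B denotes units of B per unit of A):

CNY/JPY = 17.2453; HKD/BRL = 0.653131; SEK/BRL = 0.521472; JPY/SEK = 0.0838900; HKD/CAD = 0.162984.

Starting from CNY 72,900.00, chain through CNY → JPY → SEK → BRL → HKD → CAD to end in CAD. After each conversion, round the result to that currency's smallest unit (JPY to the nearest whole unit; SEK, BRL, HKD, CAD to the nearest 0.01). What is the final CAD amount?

CNY 72,900.00 × 17.2453 = JPY 1,257,182
JPY 1,257,182 × 0.0838900 = SEK 105,465.00
SEK 105,465.00 × 0.521472 = BRL 54,997.04
BRL 54,997.04 ÷ 0.653131 = HKD 84,205.22
HKD 84,205.22 × 0.162984 = CAD 13,724.10

CAD 13,724.10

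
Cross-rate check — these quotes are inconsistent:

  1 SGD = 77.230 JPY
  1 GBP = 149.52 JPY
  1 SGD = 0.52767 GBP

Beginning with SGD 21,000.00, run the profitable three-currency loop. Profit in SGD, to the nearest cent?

Profitable loop is SGD → GBP → JPY → SGD:
SGD 21,000.00 × 0.52767 = GBP 11,081.07
GBP 11,081.07 × 149.52 = JPY 1,656,842
JPY 1,656,842 ÷ 77.230 = SGD 21,453.34
Profit = SGD 21,453.34 − SGD 21,000.00

Profit: SGD 453.34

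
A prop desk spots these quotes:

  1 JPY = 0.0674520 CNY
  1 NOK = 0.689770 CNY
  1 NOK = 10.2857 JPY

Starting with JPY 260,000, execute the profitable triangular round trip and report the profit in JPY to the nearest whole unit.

Profitable loop is JPY → CNY → NOK → JPY:
JPY 260,000 × 0.0674520 = CNY 17,537.52
CNY 17,537.52 ÷ 0.689770 = NOK 25,425.17
NOK 25,425.17 × 10.2857 = JPY 261,516
Profit = JPY 261,516 − JPY 260,000

Profit: JPY 1,516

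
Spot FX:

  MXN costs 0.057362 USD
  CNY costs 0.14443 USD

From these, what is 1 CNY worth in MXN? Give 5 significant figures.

CNY/MXN = 2.5179

1 CNY × 0.14443 = 0.14443 USD
0.14443 USD ÷ 0.057362 = 2.51787 MXN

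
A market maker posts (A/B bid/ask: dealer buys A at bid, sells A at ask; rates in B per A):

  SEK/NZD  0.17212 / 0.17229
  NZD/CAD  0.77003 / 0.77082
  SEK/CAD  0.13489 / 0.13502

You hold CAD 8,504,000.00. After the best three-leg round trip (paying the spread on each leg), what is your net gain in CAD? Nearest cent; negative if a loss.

Best loop CAD → NZD → SEK → CAD:
CAD 8,504,000.00 ÷ 0.77082 (buy NZD at ask) = NZD 11,032,407.05
NZD 11,032,407.05 ÷ 0.17229 (buy SEK at ask) = SEK 64,033,937.24
SEK 64,033,937.24 × 0.13489 (sell SEK at bid) = CAD 8,637,537.79

Net profit: CAD 133,537.79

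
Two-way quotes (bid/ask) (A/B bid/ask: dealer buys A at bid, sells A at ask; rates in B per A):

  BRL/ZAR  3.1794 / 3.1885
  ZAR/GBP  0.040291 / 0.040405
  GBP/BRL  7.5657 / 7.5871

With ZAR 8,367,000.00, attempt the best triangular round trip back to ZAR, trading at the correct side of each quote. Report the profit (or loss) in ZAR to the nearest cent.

Net profit: ZAR 192,973.66

Best loop ZAR → BRL → GBP → ZAR:
ZAR 8,367,000.00 ÷ 3.1885 (buy BRL at ask) = BRL 2,624,117.92
BRL 2,624,117.92 ÷ 7.5871 (buy GBP at ask) = GBP 345,865.74
GBP 345,865.74 ÷ 0.040405 (buy ZAR at ask) = ZAR 8,559,973.66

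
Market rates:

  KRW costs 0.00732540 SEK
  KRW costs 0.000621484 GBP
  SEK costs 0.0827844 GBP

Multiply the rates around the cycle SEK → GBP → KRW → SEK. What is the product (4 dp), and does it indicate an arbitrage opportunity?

0.9758 (arbitrage exists)

Around SEK → GBP → KRW → SEK: 1 × 0.0827844 ÷ 0.000621484 × 0.00732540 = 0.975775
Product < 1; profitable direction is SEK → KRW → GBP → SEK.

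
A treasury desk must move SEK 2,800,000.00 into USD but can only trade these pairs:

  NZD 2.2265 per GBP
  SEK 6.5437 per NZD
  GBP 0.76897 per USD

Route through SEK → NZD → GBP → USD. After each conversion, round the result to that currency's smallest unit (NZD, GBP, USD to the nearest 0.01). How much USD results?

USD 249,920.89

SEK 2,800,000.00 ÷ 6.5437 = NZD 427,892.48
NZD 427,892.48 ÷ 2.2265 = GBP 192,181.67
GBP 192,181.67 ÷ 0.76897 = USD 249,920.89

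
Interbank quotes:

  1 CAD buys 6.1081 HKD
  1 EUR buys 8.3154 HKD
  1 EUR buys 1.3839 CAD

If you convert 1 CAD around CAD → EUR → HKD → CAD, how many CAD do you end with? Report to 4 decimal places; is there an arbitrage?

0.9837 (arbitrage exists)

Around CAD → EUR → HKD → CAD: 1 ÷ 1.3839 × 8.3154 ÷ 6.1081 = 0.983722
Product < 1; profitable direction is CAD → HKD → EUR → CAD.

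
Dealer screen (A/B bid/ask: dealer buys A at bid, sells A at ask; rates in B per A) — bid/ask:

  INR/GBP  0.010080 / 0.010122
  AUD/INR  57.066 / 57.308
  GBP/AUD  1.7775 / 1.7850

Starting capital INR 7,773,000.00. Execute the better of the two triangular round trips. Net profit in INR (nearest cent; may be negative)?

Best loop INR → GBP → AUD → INR:
INR 7,773,000.00 × 0.010080 (sell INR at bid) = GBP 78,351.84
GBP 78,351.84 × 1.7775 (sell GBP at bid) = AUD 139,270.40
AUD 139,270.40 × 57.066 (sell AUD at bid) = INR 7,947,604.40

Net profit: INR 174,604.40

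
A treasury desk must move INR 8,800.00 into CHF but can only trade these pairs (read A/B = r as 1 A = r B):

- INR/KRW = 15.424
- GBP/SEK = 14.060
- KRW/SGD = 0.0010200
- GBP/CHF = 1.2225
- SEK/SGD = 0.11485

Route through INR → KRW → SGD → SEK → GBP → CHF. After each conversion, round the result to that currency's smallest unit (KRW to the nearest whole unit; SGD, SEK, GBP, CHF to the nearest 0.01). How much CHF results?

INR 8,800.00 × 15.424 = KRW 135,731
KRW 135,731 × 0.0010200 = SGD 138.45
SGD 138.45 ÷ 0.11485 = SEK 1,205.49
SEK 1,205.49 ÷ 14.060 = GBP 85.74
GBP 85.74 × 1.2225 = CHF 104.82

CHF 104.82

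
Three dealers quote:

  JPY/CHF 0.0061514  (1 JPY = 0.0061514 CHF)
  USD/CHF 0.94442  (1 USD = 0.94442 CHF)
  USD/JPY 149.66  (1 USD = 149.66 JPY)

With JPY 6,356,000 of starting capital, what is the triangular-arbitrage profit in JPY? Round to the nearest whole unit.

Profit: JPY 164,327

Profitable loop is JPY → USD → CHF → JPY:
JPY 6,356,000 ÷ 149.66 = USD 42,469.60
USD 42,469.60 × 0.94442 = CHF 40,109.14
CHF 40,109.14 ÷ 0.0061514 = JPY 6,520,327
Profit = JPY 6,520,327 − JPY 6,356,000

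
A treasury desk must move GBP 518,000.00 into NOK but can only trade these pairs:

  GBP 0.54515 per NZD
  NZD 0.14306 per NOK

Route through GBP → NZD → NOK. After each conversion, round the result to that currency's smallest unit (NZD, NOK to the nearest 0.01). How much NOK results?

GBP 518,000.00 ÷ 0.54515 = NZD 950,197.19
NZD 950,197.19 ÷ 0.14306 = NOK 6,641,948.76

NOK 6,641,948.76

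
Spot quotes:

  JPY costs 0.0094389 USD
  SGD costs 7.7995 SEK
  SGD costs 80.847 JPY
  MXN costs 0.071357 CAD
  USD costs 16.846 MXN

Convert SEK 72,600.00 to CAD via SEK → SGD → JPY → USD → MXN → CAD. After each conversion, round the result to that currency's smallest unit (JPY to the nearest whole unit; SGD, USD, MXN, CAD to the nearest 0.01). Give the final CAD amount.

SEK 72,600.00 ÷ 7.7995 = SGD 9,308.29
SGD 9,308.29 × 80.847 = JPY 752,547
JPY 752,547 × 0.0094389 = USD 7,103.22
USD 7,103.22 × 16.846 = MXN 119,660.84
MXN 119,660.84 × 0.071357 = CAD 8,538.64

CAD 8,538.64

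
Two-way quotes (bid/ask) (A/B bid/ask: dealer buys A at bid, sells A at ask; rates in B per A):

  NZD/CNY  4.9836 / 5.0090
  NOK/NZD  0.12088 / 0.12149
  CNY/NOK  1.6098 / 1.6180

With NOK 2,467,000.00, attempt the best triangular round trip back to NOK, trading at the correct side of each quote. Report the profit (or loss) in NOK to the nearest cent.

Best loop NOK → CNY → NZD → NOK:
NOK 2,467,000.00 ÷ 1.6180 (buy CNY at ask) = CNY 1,524,721.88
CNY 1,524,721.88 ÷ 5.0090 (buy NZD at ask) = NZD 304,396.46
NZD 304,396.46 ÷ 0.12149 (buy NOK at ask) = NOK 2,505,526.89

Net profit: NOK 38,526.89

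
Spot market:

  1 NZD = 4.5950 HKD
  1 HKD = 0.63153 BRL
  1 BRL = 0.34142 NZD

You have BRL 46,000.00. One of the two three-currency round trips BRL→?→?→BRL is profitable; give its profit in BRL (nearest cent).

Profit: BRL 429.00

Profitable loop is BRL → HKD → NZD → BRL:
BRL 46,000.00 ÷ 0.63153 = HKD 72,838.98
HKD 72,838.98 ÷ 4.5950 = NZD 15,851.79
NZD 15,851.79 ÷ 0.34142 = BRL 46,429.00
Profit = BRL 46,429.00 − BRL 46,000.00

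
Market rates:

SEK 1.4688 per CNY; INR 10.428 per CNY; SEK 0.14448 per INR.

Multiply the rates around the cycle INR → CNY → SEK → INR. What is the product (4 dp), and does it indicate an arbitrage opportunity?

0.9749 (arbitrage exists)

Around INR → CNY → SEK → INR: 1 ÷ 10.428 × 1.4688 ÷ 0.14448 = 0.974886
Product < 1; profitable direction is INR → SEK → CNY → INR.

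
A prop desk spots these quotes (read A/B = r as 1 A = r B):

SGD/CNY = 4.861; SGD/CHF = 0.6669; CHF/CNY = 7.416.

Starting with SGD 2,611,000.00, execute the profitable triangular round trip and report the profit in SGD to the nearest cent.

Profitable loop is SGD → CHF → CNY → SGD:
SGD 2,611,000.00 × 0.6669 = CHF 1,741,275.90
CHF 1,741,275.90 × 7.416 = CNY 12,913,302.07
CNY 12,913,302.07 ÷ 4.861 = SGD 2,656,511.43
Profit = SGD 2,656,511.43 − SGD 2,611,000.00

Profit: SGD 45,511.43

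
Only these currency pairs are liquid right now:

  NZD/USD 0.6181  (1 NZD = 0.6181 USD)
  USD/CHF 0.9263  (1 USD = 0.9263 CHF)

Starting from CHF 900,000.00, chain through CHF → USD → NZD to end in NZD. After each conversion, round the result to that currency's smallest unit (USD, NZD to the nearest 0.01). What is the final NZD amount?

NZD 1,571,926.02

CHF 900,000.00 ÷ 0.9263 = USD 971,607.47
USD 971,607.47 ÷ 0.6181 = NZD 1,571,926.02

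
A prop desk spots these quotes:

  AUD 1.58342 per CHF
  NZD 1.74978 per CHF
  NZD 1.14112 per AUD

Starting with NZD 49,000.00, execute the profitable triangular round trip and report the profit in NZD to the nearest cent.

Profitable loop is NZD → CHF → AUD → NZD:
NZD 49,000.00 ÷ 1.74978 = CHF 28,003.52
CHF 28,003.52 × 1.58342 = AUD 44,341.33
AUD 44,341.33 × 1.14112 = NZD 50,598.78
Profit = NZD 50,598.78 − NZD 49,000.00

Profit: NZD 1,598.78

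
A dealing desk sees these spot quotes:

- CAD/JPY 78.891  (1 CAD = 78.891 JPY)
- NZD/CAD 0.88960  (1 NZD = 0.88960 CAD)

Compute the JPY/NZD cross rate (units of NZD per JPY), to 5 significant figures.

1 JPY ÷ 78.891 = 0.0126757 CAD
0.0126757 CAD ÷ 0.88960 = 0.0142488 NZD

JPY/NZD = 0.014249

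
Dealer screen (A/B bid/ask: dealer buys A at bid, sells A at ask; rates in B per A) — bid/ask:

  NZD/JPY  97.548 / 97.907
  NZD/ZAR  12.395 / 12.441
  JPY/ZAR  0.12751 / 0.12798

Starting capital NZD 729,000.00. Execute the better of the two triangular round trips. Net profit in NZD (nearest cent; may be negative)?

Net result: NZD -155.55 (no profitable arbitrage after spreads)

Best loop NZD → JPY → ZAR → NZD:
NZD 729,000.00 × 97.548 (sell NZD at bid) = JPY 71,112,492
JPY 71,112,492 × 0.12751 (sell JPY at bid) = ZAR 9,067,553.85
ZAR 9,067,553.85 ÷ 12.441 (buy NZD at ask) = NZD 728,844.45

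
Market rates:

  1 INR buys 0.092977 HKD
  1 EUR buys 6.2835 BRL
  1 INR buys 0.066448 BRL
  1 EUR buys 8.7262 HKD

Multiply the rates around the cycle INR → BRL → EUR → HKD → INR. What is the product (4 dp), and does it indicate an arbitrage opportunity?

Around INR → BRL → EUR → HKD → INR: 1 × 0.066448 ÷ 6.2835 × 8.7262 ÷ 0.092977 = 0.992499
Product < 1; profitable direction is INR → HKD → EUR → BRL → INR.

0.9925 (arbitrage exists)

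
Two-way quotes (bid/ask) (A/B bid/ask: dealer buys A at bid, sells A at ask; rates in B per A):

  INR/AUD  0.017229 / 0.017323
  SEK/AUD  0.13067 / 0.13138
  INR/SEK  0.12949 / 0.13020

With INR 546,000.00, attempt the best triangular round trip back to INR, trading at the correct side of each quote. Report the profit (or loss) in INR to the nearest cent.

Best loop INR → AUD → SEK → INR:
INR 546,000.00 × 0.017229 (sell INR at bid) = AUD 9,407.03
AUD 9,407.03 ÷ 0.13138 (buy SEK at ask) = SEK 71,601.72
SEK 71,601.72 ÷ 0.13020 (buy INR at ask) = INR 549,936.41

Net profit: INR 3,936.41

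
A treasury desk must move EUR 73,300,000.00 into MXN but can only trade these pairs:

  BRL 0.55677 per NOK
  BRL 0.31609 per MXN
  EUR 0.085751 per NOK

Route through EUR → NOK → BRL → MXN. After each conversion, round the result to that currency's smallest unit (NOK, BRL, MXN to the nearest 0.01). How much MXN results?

MXN 1,505,670,187.23

EUR 73,300,000.00 ÷ 0.085751 = NOK 854,800,527.11
NOK 854,800,527.11 × 0.55677 = BRL 475,927,289.48
BRL 475,927,289.48 ÷ 0.31609 = MXN 1,505,670,187.23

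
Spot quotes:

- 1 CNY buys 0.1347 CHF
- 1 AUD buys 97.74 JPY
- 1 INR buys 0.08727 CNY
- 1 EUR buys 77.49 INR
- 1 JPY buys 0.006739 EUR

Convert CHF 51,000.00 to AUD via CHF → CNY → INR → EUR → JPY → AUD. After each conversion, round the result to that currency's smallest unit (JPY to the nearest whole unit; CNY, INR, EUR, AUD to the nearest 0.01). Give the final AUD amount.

AUD 85,001.02

CHF 51,000.00 ÷ 0.1347 = CNY 378,619.15
CNY 378,619.15 ÷ 0.08727 = INR 4,338,480.00
INR 4,338,480.00 ÷ 77.49 = EUR 55,987.61
EUR 55,987.61 ÷ 0.006739 = JPY 8,308,000
JPY 8,308,000 ÷ 97.74 = AUD 85,001.02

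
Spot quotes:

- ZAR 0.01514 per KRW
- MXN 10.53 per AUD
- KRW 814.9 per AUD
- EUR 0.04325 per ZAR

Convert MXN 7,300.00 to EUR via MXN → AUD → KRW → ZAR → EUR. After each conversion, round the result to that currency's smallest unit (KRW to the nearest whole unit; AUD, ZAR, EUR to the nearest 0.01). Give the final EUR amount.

EUR 369.92

MXN 7,300.00 ÷ 10.53 = AUD 693.26
AUD 693.26 × 814.9 = KRW 564,938
KRW 564,938 × 0.01514 = ZAR 8,553.16
ZAR 8,553.16 × 0.04325 = EUR 369.92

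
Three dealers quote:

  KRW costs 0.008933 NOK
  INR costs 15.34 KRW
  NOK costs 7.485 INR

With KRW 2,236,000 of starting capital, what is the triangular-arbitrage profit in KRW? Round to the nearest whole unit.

Profitable loop is KRW → NOK → INR → KRW:
KRW 2,236,000 × 0.008933 = NOK 19,974.19
NOK 19,974.19 × 7.485 = INR 149,506.80
INR 149,506.80 × 15.34 = KRW 2,293,434
Profit = KRW 2,293,434 − KRW 2,236,000

Profit: KRW 57,434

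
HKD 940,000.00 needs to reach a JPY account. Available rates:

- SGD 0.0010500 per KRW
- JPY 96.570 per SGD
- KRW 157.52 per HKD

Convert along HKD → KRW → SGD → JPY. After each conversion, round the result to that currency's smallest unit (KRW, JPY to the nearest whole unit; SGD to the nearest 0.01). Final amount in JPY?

HKD 940,000.00 × 157.52 = KRW 148,068,800
KRW 148,068,800 × 0.0010500 = SGD 155,472.24
SGD 155,472.24 × 96.570 = JPY 15,013,954

JPY 15,013,954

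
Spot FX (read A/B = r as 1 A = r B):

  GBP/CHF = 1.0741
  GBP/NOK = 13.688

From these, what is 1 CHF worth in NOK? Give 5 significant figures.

1 CHF ÷ 1.0741 = 0.931012 GBP
0.931012 GBP × 13.688 = 12.7437 NOK

CHF/NOK = 12.744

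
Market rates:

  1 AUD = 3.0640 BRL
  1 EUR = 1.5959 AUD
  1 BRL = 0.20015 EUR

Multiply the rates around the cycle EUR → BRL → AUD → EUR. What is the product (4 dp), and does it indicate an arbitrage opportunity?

1.0218 (arbitrage exists)

Around EUR → BRL → AUD → EUR: 1 ÷ 0.20015 ÷ 3.0640 ÷ 1.5959 = 1.021763
Product > 1; profitable direction is EUR → BRL → AUD → EUR.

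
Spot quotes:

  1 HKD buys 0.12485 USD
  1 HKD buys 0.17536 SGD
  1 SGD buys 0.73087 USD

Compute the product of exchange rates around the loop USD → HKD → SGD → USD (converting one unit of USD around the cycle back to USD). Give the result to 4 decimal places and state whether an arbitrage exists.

1.0266 (arbitrage exists)

Around USD → HKD → SGD → USD: 1 ÷ 0.12485 × 0.17536 × 0.73087 = 1.026555
Product > 1; profitable direction is USD → HKD → SGD → USD.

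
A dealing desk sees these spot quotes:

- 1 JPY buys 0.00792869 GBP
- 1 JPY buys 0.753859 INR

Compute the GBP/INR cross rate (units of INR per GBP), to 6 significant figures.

GBP/INR = 95.0799

1 GBP ÷ 0.00792869 = 126.124 JPY
126.124 JPY × 0.753859 = 95.0799 INR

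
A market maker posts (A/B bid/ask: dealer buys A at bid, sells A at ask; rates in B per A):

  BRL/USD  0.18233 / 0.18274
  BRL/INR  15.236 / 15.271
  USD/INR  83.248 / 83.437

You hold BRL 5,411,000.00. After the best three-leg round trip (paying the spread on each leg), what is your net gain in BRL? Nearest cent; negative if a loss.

Net result: BRL -4,002.15 (no profitable arbitrage after spreads)

Best loop BRL → INR → USD → BRL:
BRL 5,411,000.00 × 15.236 (sell BRL at bid) = INR 82,441,996.00
INR 82,441,996.00 ÷ 83.437 (buy USD at ask) = USD 988,074.79
USD 988,074.79 ÷ 0.18274 (buy BRL at ask) = BRL 5,406,997.85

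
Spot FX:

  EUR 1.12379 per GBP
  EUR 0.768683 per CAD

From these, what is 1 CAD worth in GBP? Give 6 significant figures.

1 CAD × 0.768683 = 0.768683 EUR
0.768683 EUR ÷ 1.12379 = 0.684009 GBP

CAD/GBP = 0.684009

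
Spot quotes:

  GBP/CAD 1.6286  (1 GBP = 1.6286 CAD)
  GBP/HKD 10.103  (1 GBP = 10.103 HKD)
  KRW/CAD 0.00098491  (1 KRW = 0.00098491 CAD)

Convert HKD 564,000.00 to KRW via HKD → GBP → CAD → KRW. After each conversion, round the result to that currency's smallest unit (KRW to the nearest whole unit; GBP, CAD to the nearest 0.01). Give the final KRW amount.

KRW 92,309,551

HKD 564,000.00 ÷ 10.103 = GBP 55,825.00
GBP 55,825.00 × 1.6286 = CAD 90,916.60
CAD 90,916.60 ÷ 0.00098491 = KRW 92,309,551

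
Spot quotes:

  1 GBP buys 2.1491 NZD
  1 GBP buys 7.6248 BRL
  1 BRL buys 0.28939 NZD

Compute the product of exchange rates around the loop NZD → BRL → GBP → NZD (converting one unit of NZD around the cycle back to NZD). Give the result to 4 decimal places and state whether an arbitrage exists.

Around NZD → BRL → GBP → NZD: 1 ÷ 0.28939 ÷ 7.6248 × 2.1491 = 0.973968
Product < 1; profitable direction is NZD → GBP → BRL → NZD.

0.9740 (arbitrage exists)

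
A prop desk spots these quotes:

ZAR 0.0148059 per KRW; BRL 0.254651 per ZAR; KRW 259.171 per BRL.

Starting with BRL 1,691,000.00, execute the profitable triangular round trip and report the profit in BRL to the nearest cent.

Profitable loop is BRL → ZAR → KRW → BRL:
BRL 1,691,000.00 ÷ 0.254651 = ZAR 6,640,460.87
ZAR 6,640,460.87 ÷ 0.0148059 = KRW 448,500,994
KRW 448,500,994 ÷ 259.171 = BRL 1,730,521.52
Profit = BRL 1,730,521.52 − BRL 1,691,000.00

Profit: BRL 39,521.52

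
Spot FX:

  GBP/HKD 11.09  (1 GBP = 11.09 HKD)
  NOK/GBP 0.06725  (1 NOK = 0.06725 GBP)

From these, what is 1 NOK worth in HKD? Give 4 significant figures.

1 NOK × 0.06725 = 0.06725 GBP
0.06725 GBP × 11.09 = 0.745803 HKD

NOK/HKD = 0.7458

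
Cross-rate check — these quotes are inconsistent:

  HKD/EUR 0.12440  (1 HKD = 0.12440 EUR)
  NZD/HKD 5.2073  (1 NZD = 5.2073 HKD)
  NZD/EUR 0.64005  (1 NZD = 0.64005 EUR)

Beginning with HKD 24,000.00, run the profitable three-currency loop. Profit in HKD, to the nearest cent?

Profit: HKD 290.16

Profitable loop is HKD → EUR → NZD → HKD:
HKD 24,000.00 × 0.12440 = EUR 2,985.60
EUR 2,985.60 ÷ 0.64005 = NZD 4,664.64
NZD 4,664.64 × 5.2073 = HKD 24,290.16
Profit = HKD 24,290.16 − HKD 24,000.00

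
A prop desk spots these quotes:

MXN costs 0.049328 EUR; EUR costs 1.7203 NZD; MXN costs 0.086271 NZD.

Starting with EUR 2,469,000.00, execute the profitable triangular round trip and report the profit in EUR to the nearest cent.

Profit: EUR 41,083.83

Profitable loop is EUR → MXN → NZD → EUR:
EUR 2,469,000.00 ÷ 0.049328 = MXN 50,052,708.40
MXN 50,052,708.40 × 0.086271 = NZD 4,318,097.21
NZD 4,318,097.21 ÷ 1.7203 = EUR 2,510,083.83
Profit = EUR 2,510,083.83 − EUR 2,469,000.00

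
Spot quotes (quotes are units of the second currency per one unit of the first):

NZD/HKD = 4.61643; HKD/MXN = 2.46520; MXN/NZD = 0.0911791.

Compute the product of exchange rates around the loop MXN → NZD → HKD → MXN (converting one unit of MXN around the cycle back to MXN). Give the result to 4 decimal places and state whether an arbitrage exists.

1.0377 (arbitrage exists)

Around MXN → NZD → HKD → MXN: 1 × 0.0911791 × 4.61643 × 2.46520 = 1.037657
Product > 1; profitable direction is MXN → NZD → HKD → MXN.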